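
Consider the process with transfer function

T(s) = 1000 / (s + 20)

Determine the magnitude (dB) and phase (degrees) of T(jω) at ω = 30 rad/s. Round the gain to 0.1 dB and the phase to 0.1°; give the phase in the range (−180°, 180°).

At s = jω = j30:
pole (s+20): 20 + j30 → |·| = √(20²+30²) = √1300 ≈ 36.056, ∠ = arctan(30/20) ≈ 56.31°
|T| = 1000 / 36.056 ≈ 27.735
Gain = 20 log₁₀(27.735) ≈ 28.86 dB
∠T = 0.00° − 56.31° = -56.31°

28.9 dB, -56.3°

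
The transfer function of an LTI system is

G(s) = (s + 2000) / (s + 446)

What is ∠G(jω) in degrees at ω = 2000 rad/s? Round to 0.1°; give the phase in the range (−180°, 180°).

At s = jω = j2000:
zero (s+2000): 2000 + j2000 → |·| = √(2000²+2000²) = √8000000 ≈ 2828.4, ∠ = arctan(2000/2000) ≈ 45.00°
pole (s+446): 446 + j2000 → |·| = √(446²+2000²) = √4198916 ≈ 2049.1, ∠ = arctan(2000/446) ≈ 77.43°
∠G = 45.00° − 77.43° = -32.43°

-32.4°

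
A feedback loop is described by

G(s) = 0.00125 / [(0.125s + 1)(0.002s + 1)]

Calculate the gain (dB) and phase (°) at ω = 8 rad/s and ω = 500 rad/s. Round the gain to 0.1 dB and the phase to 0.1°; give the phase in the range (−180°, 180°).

At ω = 8 rad/s:
pole (1 + j8·0.125) = 1 + j1 → |·| ≈ 1.4142, ∠ ≈ 45.00°
pole (1 + j8·0.002) = 1 + j0.016 → |·| ≈ 1.0001, ∠ ≈ 0.92°
|G| = 0.00125 · 1 / (1.4142 · 1.0001) ≈ 0.0008838
Gain = 20 log₁₀(0.0008838) ≈ -61.07 dB
∠G = (0°) − (45.00° + 0.92°) = -45.92°

At ω = 500 rad/s:
pole (1 + j500·0.125) = 1 + j62.5 → |·| ≈ 62.508, ∠ ≈ 89.08°
pole (1 + j500·0.002) = 1 + j1 → |·| ≈ 1.4142, ∠ ≈ 45.00°
|G| = 0.00125 · 1 / (62.508 · 1.4142) ≈ 1.414e-05
Gain = 20 log₁₀(1.414e-05) ≈ -96.99 dB
∠G = (0°) − (89.08° + 45.00°) = -134.08°

ω = 8: -61.1 dB, -45.9°; ω = 500: -97.0 dB, -134.1°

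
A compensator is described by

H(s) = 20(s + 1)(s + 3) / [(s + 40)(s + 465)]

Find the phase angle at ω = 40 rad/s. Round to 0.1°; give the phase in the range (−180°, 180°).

At s = jω = j40:
zero (s+1): 1 + j40 → |·| = √(1²+40²) = √1601 ≈ 40.012, ∠ = arctan(40/1) ≈ 88.57°
zero (s+3): 3 + j40 → |·| = √(3²+40²) = √1609 ≈ 40.112, ∠ = arctan(40/3) ≈ 85.71°
pole (s+40): 40 + j40 → |·| = √(40²+40²) = √3200 ≈ 56.569, ∠ = arctan(40/40) ≈ 45.00°
pole (s+465): 465 + j40 → |·| = √(465²+40²) = √217825 ≈ 466.72, ∠ = arctan(40/465) ≈ 4.92°
∠H = 174.28° − 49.92° = 124.36°

124.4°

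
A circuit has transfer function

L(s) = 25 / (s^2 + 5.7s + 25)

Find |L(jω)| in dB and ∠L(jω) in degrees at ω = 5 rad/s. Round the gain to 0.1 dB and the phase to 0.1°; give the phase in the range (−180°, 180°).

At s = jω = j5:
quadratic: (j5)² + 5.7·j5 + 25 = 0 + j28.5 → |·| ≈ 28.5, ∠ ≈ 90.00°
|L| = 25 / 28.5 ≈ 0.87719
Gain = 20 log₁₀(0.87719) ≈ -1.14 dB
∠L = 0.00° − 90.00° = -90.00°

-1.1 dB, -90.0°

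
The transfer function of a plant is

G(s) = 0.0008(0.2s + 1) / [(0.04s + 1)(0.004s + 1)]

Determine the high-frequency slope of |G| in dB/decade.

Each pole contributes −20 dB/decade at high frequency; each zero contributes +20 dB/decade.
Net: 1 zero(s) − 2 pole(s) → -20 dB/decade.

-20 dB/decade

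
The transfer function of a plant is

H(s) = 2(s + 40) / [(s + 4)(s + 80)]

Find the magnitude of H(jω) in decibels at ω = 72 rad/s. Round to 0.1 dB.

-33.5 dB

At s = jω = j72:
zero (s+40): 40 + j72 → |·| = √(40²+72²) = √6784 ≈ 82.365, ∠ = arctan(72/40) ≈ 60.95°
pole (s+4): 4 + j72 → |·| = √(4²+72²) = √5200 ≈ 72.111, ∠ = arctan(72/4) ≈ 86.82°
pole (s+80): 80 + j72 → |·| = √(80²+72²) = √11584 ≈ 107.63, ∠ = arctan(72/80) ≈ 41.99°
|H| = 2 · 82.365 / 7761.3 ≈ 0.021225
Gain = 20 log₁₀(0.021225) ≈ -33.46 dB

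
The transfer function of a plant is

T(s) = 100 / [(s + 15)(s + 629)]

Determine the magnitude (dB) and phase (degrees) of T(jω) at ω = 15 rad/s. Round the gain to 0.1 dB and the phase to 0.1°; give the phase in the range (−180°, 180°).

-42.5 dB, -46.4°

At s = jω = j15:
pole (s+15): 15 + j15 → |·| = √(15²+15²) = √450 ≈ 21.213, ∠ = arctan(15/15) ≈ 45.00°
pole (s+629): 629 + j15 → |·| = √(629²+15²) = √395866 ≈ 629.18, ∠ = arctan(15/629) ≈ 1.37°
|T| = 100 / 13347 ≈ 0.0074923
Gain = 20 log₁₀(0.0074923) ≈ -42.51 dB
∠T = 0.00° − 46.37° = -46.37°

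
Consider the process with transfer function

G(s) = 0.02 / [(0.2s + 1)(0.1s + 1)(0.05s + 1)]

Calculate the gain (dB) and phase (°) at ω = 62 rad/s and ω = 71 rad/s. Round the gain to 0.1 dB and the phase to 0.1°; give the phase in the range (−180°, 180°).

At ω = 62 rad/s:
pole (1 + j62·0.2) = 1 + j12.4 → |·| ≈ 12.44, ∠ ≈ 85.39°
pole (1 + j62·0.1) = 1 + j6.2 → |·| ≈ 6.2801, ∠ ≈ 80.84°
pole (1 + j62·0.05) = 1 + j3.1 → |·| ≈ 3.2573, ∠ ≈ 72.12°
|G| = 0.02 · 1 / (12.44 · 6.2801 · 3.2573) ≈ 7.8593e-05
Gain = 20 log₁₀(7.8593e-05) ≈ -82.09 dB
∠G = (0°) − (85.39° + 80.84° + 72.12°) = -238.35° ≡ 121.65° (principal value)

At ω = 71 rad/s:
pole (1 + j71·0.2) = 1 + j14.2 → |·| ≈ 14.235, ∠ ≈ 85.97°
pole (1 + j71·0.1) = 1 + j7.1 → |·| ≈ 7.1701, ∠ ≈ 81.98°
pole (1 + j71·0.05) = 1 + j3.55 → |·| ≈ 3.6882, ∠ ≈ 74.27°
|G| = 0.02 · 1 / (14.235 · 7.1701 · 3.6882) ≈ 5.3129e-05
Gain = 20 log₁₀(5.3129e-05) ≈ -85.49 dB
∠G = (0°) − (85.97° + 81.98° + 74.27°) = -242.22° ≡ 117.78° (principal value)

ω = 62: -82.1 dB, 121.7°; ω = 71: -85.5 dB, 117.8°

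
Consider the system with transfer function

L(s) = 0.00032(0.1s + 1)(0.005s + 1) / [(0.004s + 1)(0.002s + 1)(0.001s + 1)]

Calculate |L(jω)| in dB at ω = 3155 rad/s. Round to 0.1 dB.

At ω = 3155 rad/s:
zero (1 + j3155·0.1) = 1 + j315.5 → |·| ≈ 315.5, ∠ ≈ 89.82°
zero (1 + j3155·0.005) = 1 + j15.775 → |·| ≈ 15.807, ∠ ≈ 86.37°
pole (1 + j3155·0.004) = 1 + j12.62 → |·| ≈ 12.66, ∠ ≈ 85.47°
pole (1 + j3155·0.002) = 1 + j6.31 → |·| ≈ 6.3887, ∠ ≈ 80.99°
pole (1 + j3155·0.001) = 1 + j3.155 → |·| ≈ 3.3097, ∠ ≈ 72.41°
|L| = 0.00032 · 315.5 · 15.807 / (12.66 · 6.3887 · 3.3097) ≈ 0.0059616
Gain = 20 log₁₀(0.0059616) ≈ -44.49 dB

-44.5 dB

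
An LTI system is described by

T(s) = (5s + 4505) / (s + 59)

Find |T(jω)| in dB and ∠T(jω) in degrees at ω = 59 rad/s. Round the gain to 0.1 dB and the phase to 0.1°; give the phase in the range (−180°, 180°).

Substitute s = j59:
Numerator: 5(j59) + 4505 = 4505 + j295
Denominator: (j59) + 59 = 59 + j59
|N| = √(4505² + 295²) ≈ 4514.6, ∠N ≈ 3.75°
|D| = √(59² + 59²) ≈ 83.439, ∠D ≈ 45.00°
|T| = 4514.6 / 83.439 ≈ 54.107
Gain = 20 log₁₀(54.107) ≈ 34.67 dB
∠T = 3.75° − 45.00° = -41.25°

34.7 dB, -41.3°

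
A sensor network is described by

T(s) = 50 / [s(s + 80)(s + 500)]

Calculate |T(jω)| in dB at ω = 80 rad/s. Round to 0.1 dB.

At s = jω = j80:
pole (s+80): 80 + j80 → |·| = √(80²+80²) = √12800 ≈ 113.14, ∠ = arctan(80/80) ≈ 45.00°
pole (s+500): 500 + j80 → |·| = √(500²+80²) = √256400 ≈ 506.36, ∠ = arctan(80/500) ≈ 9.09°
pole at origin: |s| = 80, ∠ = 90.00° (in denominator)
|T| = 50 / 4.5832e+06 ≈ 1.0909e-05
Gain = 20 log₁₀(1.0909e-05) ≈ -99.24 dB

-99.2 dB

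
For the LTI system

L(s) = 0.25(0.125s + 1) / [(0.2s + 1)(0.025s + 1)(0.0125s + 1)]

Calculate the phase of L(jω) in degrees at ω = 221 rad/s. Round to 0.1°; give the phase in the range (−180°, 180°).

-150.6°

At ω = 221 rad/s:
zero (1 + j221·0.125) = 1 + j27.625 → |·| ≈ 27.643, ∠ ≈ 87.93°
pole (1 + j221·0.2) = 1 + j44.2 → |·| ≈ 44.211, ∠ ≈ 88.70°
pole (1 + j221·0.025) = 1 + j5.525 → |·| ≈ 5.6148, ∠ ≈ 79.74°
pole (1 + j221·0.0125) = 1 + j2.7625 → |·| ≈ 2.9379, ∠ ≈ 70.10°
∠L = (87.93°) − (88.70° + 79.74° + 70.10°) = -150.61°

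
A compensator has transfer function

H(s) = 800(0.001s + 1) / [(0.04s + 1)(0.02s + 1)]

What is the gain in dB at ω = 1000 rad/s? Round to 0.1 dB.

At ω = 1000 rad/s:
zero (1 + j1000·0.001) = 1 + j1 → |·| ≈ 1.4142, ∠ ≈ 45.00°
pole (1 + j1000·0.04) = 1 + j40 → |·| ≈ 40.012, ∠ ≈ 88.57°
pole (1 + j1000·0.02) = 1 + j20 → |·| ≈ 20.025, ∠ ≈ 87.14°
|H| = 800 · 1.4142 / (40.012 · 20.025) ≈ 1.412
Gain = 20 log₁₀(1.412) ≈ 3.00 dB

3.0 dB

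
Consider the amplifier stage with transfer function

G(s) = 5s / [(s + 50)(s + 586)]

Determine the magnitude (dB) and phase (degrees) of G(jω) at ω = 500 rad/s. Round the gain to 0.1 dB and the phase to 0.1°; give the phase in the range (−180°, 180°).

-43.8 dB, -34.8°

At s = jω = j500:
zero at origin: s = j500 → |·| = 500, ∠ = 90.00°
pole (s+50): 50 + j500 → |·| = √(50²+500²) = √252500 ≈ 502.49, ∠ = arctan(500/50) ≈ 84.29°
pole (s+586): 586 + j500 → |·| = √(586²+500²) = √593396 ≈ 770.32, ∠ = arctan(500/586) ≈ 40.47°
|G| = 5 · 500 / 3.8708e+05 ≈ 0.0064586
Gain = 20 log₁₀(0.0064586) ≈ -43.80 dB
∠G = 90.00° − 124.76° = -34.76°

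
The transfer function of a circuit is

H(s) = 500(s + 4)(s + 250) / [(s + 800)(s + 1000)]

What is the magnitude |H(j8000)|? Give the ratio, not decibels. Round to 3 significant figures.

At s = jω = j8000:
zero (s+4): 4 + j8000 → |·| = √(4²+8000²) = √64000016 ≈ 8000, ∠ = arctan(8000/4) ≈ 89.97°
zero (s+250): 250 + j8000 → |·| = √(250²+8000²) = √64062500 ≈ 8003.9, ∠ = arctan(8000/250) ≈ 88.21°
pole (s+800): 800 + j8000 → |·| = √(800²+8000²) = √64640000 ≈ 8039.9, ∠ = arctan(8000/800) ≈ 84.29°
pole (s+1000): 1000 + j8000 → |·| = √(1000²+8000²) = √65000000 ≈ 8062.3, ∠ = arctan(8000/1000) ≈ 82.87°
|H| = 500 · 6.4031e+07 / 6.482e+07 ≈ 493.91

494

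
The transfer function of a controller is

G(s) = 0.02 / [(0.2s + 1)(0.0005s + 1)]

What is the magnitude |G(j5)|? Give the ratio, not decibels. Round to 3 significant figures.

At ω = 5 rad/s:
pole (1 + j5·0.2) = 1 + j1 → |·| ≈ 1.4142, ∠ ≈ 45.00°
pole (1 + j5·0.0005) = 1 + j0.0025 → |·| ≈ 1, ∠ ≈ 0.14°
|G| = 0.02 · 1 / (1.4142 · 1) ≈ 0.014142

0.0141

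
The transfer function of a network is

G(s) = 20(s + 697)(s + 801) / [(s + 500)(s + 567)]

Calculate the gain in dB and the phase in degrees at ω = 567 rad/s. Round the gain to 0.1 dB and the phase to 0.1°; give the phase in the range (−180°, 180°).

At s = jω = j567:
zero (s+697): 697 + j567 → |·| = √(697²+567²) = √807298 ≈ 898.5, ∠ = arctan(567/697) ≈ 39.13°
zero (s+801): 801 + j567 → |·| = √(801²+567²) = √963090 ≈ 981.37, ∠ = arctan(567/801) ≈ 35.29°
pole (s+500): 500 + j567 → |·| = √(500²+567²) = √571489 ≈ 755.97, ∠ = arctan(567/500) ≈ 48.59°
pole (s+567): 567 + j567 → |·| = √(567²+567²) = √642978 ≈ 801.86, ∠ = arctan(567/567) ≈ 45.00°
|G| = 20 · 8.8176e+05 / 6.0618e+05 ≈ 29.092
Gain = 20 log₁₀(29.092) ≈ 29.28 dB
∠G = 74.42° − 93.59° = -19.17°

29.3 dB, -19.2°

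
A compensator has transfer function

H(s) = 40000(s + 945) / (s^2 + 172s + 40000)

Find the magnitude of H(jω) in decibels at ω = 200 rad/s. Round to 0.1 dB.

At s = jω = j200:
zero (s+945): 945 + j200 → |·| = √(945²+200²) = √933025 ≈ 965.93, ∠ = arctan(200/945) ≈ 11.95°
quadratic: (j200)² + 172·j200 + 40000 = 0 + j34400 → |·| ≈ 34400, ∠ ≈ 90.00°
|H| = 40000 · 965.93 / 34400 ≈ 1123.2
Gain = 20 log₁₀(1123.2) ≈ 61.01 dB

61.0 dB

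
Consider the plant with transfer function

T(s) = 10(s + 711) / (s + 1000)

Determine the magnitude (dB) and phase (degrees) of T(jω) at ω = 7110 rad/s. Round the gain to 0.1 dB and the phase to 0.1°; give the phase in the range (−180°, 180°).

At s = jω = j7110:
zero (s+711): 711 + j7110 → |·| = √(711²+7110²) = √51057621 ≈ 7145.5, ∠ = arctan(7110/711) ≈ 84.29°
pole (s+1000): 1000 + j7110 → |·| = √(1000²+7110²) = √51552100 ≈ 7180, ∠ = arctan(7110/1000) ≈ 81.99°
|T| = 10 · 7145.5 / 7180 ≈ 9.9519
Gain = 20 log₁₀(9.9519) ≈ 19.96 dB
∠T = 84.29° − 81.99° = 2.30°

20.0 dB, 2.3°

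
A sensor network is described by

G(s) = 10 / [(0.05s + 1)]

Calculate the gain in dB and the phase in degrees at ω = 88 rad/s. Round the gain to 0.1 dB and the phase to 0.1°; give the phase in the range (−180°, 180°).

6.9 dB, -77.2°

At ω = 88 rad/s:
pole (1 + j88·0.05) = 1 + j4.4 → |·| ≈ 4.5122, ∠ ≈ 77.20°
|G| = 10 · 1 / (4.5122) ≈ 2.2162
Gain = 20 log₁₀(2.2162) ≈ 6.91 dB
∠G = (0°) − (77.20°) = -77.20°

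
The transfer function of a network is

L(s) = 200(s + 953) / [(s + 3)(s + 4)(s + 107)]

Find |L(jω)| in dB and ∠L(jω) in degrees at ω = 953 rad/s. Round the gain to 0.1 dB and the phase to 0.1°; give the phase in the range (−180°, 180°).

At s = jω = j953:
zero (s+953): 953 + j953 → |·| = √(953²+953²) = √1816418 ≈ 1347.7, ∠ = arctan(953/953) ≈ 45.00°
pole (s+3): 3 + j953 → |·| = √(3²+953²) = √908218 ≈ 953, ∠ = arctan(953/3) ≈ 89.82°
pole (s+4): 4 + j953 → |·| = √(4²+953²) = √908225 ≈ 953.01, ∠ = arctan(953/4) ≈ 89.76°
pole (s+107): 107 + j953 → |·| = √(107²+953²) = √919658 ≈ 958.99, ∠ = arctan(953/107) ≈ 83.59°
|L| = 200 · 1347.7 / 8.7097e+08 ≈ 0.00030947
Gain = 20 log₁₀(0.00030947) ≈ -70.19 dB
∠L = 45.00° − 263.17° = -218.17° ≡ 141.83° (principal value)

-70.2 dB, 141.8°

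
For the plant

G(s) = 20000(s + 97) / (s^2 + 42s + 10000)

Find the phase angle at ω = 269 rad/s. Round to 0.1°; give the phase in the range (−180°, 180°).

-99.6°

At s = jω = j269:
zero (s+97): 97 + j269 → |·| = √(97²+269²) = √81770 ≈ 285.95, ∠ = arctan(269/97) ≈ 70.17°
quadratic: (j269)² + 42·j269 + 10000 = -62361 + j11298 → |·| ≈ 63376, ∠ ≈ 169.73°
∠G = 70.17° − 169.73° = -99.56°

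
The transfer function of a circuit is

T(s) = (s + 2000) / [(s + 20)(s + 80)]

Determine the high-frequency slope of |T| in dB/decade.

-20 dB/decade

Each pole contributes −20 dB/decade at high frequency; each zero contributes +20 dB/decade.
Net: 1 zero(s) − 2 pole(s) → -20 dB/decade.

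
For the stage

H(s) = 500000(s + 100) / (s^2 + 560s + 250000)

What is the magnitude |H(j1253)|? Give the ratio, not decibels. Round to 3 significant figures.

420

At s = jω = j1253:
zero (s+100): 100 + j1253 → |·| = √(100²+1253²) = √1580009 ≈ 1257, ∠ = arctan(1253/100) ≈ 85.44°
quadratic: (j1253)² + 560·j1253 + 250000 = -1320009 + j701680 → |·| ≈ 1.4949e+06, ∠ ≈ 152.01°
|H| = 500000 · 1257 / 1.4949e+06 ≈ 420.43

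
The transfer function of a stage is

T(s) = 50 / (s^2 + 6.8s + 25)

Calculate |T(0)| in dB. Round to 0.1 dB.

6.0 dB

T(0) = 50 / 25 = 2
20 log₁₀(2) ≈ 6.02 dB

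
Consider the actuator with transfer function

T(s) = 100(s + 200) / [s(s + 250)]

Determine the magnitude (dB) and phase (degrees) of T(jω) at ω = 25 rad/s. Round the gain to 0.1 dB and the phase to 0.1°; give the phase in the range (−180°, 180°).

10.1 dB, -88.6°

At s = jω = j25:
zero (s+200): 200 + j25 → |·| = √(200²+25²) = √40625 ≈ 201.56, ∠ = arctan(25/200) ≈ 7.13°
pole (s+250): 250 + j25 → |·| = √(250²+25²) = √63125 ≈ 251.25, ∠ = arctan(25/250) ≈ 5.71°
pole at origin: |s| = 25, ∠ = 90.00° (in denominator)
|T| = 100 · 201.56 / 6281.2 ≈ 3.2089
Gain = 20 log₁₀(3.2089) ≈ 10.13 dB
∠T = 7.13° − 95.71° = -88.58°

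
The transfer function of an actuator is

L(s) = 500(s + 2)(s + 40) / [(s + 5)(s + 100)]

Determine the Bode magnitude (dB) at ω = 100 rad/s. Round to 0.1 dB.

51.6 dB

At s = jω = j100:
zero (s+2): 2 + j100 → |·| = √(2²+100²) = √10004 ≈ 100.02, ∠ = arctan(100/2) ≈ 88.85°
zero (s+40): 40 + j100 → |·| = √(40²+100²) = √11600 ≈ 107.7, ∠ = arctan(100/40) ≈ 68.20°
pole (s+5): 5 + j100 → |·| = √(5²+100²) = √10025 ≈ 100.12, ∠ = arctan(100/5) ≈ 87.14°
pole (s+100): 100 + j100 → |·| = √(100²+100²) = √20000 ≈ 141.42, ∠ = arctan(100/100) ≈ 45.00°
|L| = 500 · 10772 / 14159 ≈ 380.39
Gain = 20 log₁₀(380.39) ≈ 51.60 dB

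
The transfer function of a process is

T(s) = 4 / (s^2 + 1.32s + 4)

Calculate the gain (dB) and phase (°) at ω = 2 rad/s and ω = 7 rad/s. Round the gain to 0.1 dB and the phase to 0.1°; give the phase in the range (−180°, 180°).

ω = 2: 3.6 dB, -90.0°; ω = 7: -21.2 dB, -168.4°

At s = jω = j2:
quadratic: (j2)² + 1.32·j2 + 4 = 0 + j2.64 → |·| ≈ 2.64, ∠ ≈ 90.00°
|T| = 4 / 2.64 ≈ 1.5152
Gain = 20 log₁₀(1.5152) ≈ 3.61 dB
∠T = 0.00° − 90.00° = -90.00°

At s = jω = j7:
quadratic: (j7)² + 1.32·j7 + 4 = -45 + j9.24 → |·| ≈ 45.939, ∠ ≈ 168.40°
|T| = 4 / 45.939 ≈ 0.087072
Gain = 20 log₁₀(0.087072) ≈ -21.20 dB
∠T = 0.00° − 168.40° = -168.40°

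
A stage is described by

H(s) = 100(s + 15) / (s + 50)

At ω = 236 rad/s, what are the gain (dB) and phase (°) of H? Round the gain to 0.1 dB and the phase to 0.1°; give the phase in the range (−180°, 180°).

39.8 dB, 8.3°

At s = jω = j236:
zero (s+15): 15 + j236 → |·| = √(15²+236²) = √55921 ≈ 236.48, ∠ = arctan(236/15) ≈ 86.36°
pole (s+50): 50 + j236 → |·| = √(50²+236²) = √58196 ≈ 241.24, ∠ = arctan(236/50) ≈ 78.04°
|H| = 100 · 236.48 / 241.24 ≈ 98.027
Gain = 20 log₁₀(98.027) ≈ 39.83 dB
∠H = 86.36° − 78.04° = 8.32°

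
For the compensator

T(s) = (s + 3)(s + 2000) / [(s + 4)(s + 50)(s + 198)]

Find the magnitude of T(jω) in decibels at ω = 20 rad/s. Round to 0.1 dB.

At s = jω = j20:
zero (s+3): 3 + j20 → |·| = √(3²+20²) = √409 ≈ 20.224, ∠ = arctan(20/3) ≈ 81.47°
zero (s+2000): 2000 + j20 → |·| = √(2000²+20²) = √4000400 ≈ 2000.1, ∠ = arctan(20/2000) ≈ 0.57°
pole (s+4): 4 + j20 → |·| = √(4²+20²) = √416 ≈ 20.396, ∠ = arctan(20/4) ≈ 78.69°
pole (s+50): 50 + j20 → |·| = √(50²+20²) = √2900 ≈ 53.852, ∠ = arctan(20/50) ≈ 21.80°
pole (s+198): 198 + j20 → |·| = √(198²+20²) = √39604 ≈ 199.01, ∠ = arctan(20/198) ≈ 5.77°
|T| = 1 · 40450 / 2.1859e+05 ≈ 0.18505
Gain = 20 log₁₀(0.18505) ≈ -14.65 dB

-14.7 dB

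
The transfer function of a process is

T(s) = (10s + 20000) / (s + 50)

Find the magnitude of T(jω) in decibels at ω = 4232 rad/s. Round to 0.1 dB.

20.9 dB

Substitute s = j4232:
Numerator: 10(j4232) + 20000 = 20000 + j42320
Denominator: (j4232) + 50 = 50 + j4232
|N| = √(20000² + 42320²) ≈ 46808, ∠N ≈ 64.71°
|D| = √(50² + 4232²) ≈ 4232.3, ∠D ≈ 89.32°
|T| = 46808 / 4232.3 ≈ 11.06
Gain = 20 log₁₀(11.06) ≈ 20.88 dB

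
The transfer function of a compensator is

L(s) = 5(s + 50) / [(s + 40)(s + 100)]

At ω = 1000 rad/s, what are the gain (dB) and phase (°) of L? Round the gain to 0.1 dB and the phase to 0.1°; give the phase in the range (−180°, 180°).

-46.1 dB, -84.9°

At s = jω = j1000:
zero (s+50): 50 + j1000 → |·| = √(50²+1000²) = √1002500 ≈ 1001.2, ∠ = arctan(1000/50) ≈ 87.14°
pole (s+40): 40 + j1000 → |·| = √(40²+1000²) = √1001600 ≈ 1000.8, ∠ = arctan(1000/40) ≈ 87.71°
pole (s+100): 100 + j1000 → |·| = √(100²+1000²) = √1010000 ≈ 1005, ∠ = arctan(1000/100) ≈ 84.29°
|L| = 5 · 1001.2 / 1.0058e+06 ≈ 0.0049771
Gain = 20 log₁₀(0.0049771) ≈ -46.06 dB
∠L = 87.14° − 172.00° = -84.86°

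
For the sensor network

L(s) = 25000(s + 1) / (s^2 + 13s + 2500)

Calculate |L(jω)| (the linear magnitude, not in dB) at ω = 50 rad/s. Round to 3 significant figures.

At s = jω = j50:
zero (s+1): 1 + j50 → |·| = √(1²+50²) = √2501 ≈ 50.01, ∠ = arctan(50/1) ≈ 88.85°
quadratic: (j50)² + 13·j50 + 2500 = 0 + j650 → |·| ≈ 650, ∠ ≈ 90.00°
|L| = 25000 · 50.01 / 650 ≈ 1923.5

1.92e+03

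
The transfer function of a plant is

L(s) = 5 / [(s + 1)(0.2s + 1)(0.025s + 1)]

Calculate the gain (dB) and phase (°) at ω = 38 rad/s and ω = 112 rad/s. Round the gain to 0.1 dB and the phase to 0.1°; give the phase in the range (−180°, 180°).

At ω = 38 rad/s:
pole (1 + j38·1) = 1 + j38 → |·| ≈ 38.013, ∠ ≈ 88.49°
pole (1 + j38·0.2) = 1 + j7.6 → |·| ≈ 7.6655, ∠ ≈ 82.50°
pole (1 + j38·0.025) = 1 + j0.95 → |·| ≈ 1.3793, ∠ ≈ 43.53°
|L| = 5 · 1 / (38.013 · 7.6655 · 1.3793) ≈ 0.012441
Gain = 20 log₁₀(0.012441) ≈ -38.10 dB
∠L = (0°) − (88.49° + 82.50° + 43.53°) = -214.52° ≡ 145.48° (principal value)

At ω = 112 rad/s:
pole (1 + j112·1) = 1 + j112 → |·| ≈ 112, ∠ ≈ 89.49°
pole (1 + j112·0.2) = 1 + j22.4 → |·| ≈ 22.422, ∠ ≈ 87.44°
pole (1 + j112·0.025) = 1 + j2.8 → |·| ≈ 2.9732, ∠ ≈ 70.35°
|L| = 5 · 1 / (112 · 22.422 · 2.9732) ≈ 0.00066966
Gain = 20 log₁₀(0.00066966) ≈ -63.48 dB
∠L = (0°) − (89.49° + 87.44° + 70.35°) = -247.28° ≡ 112.72° (principal value)

ω = 38: -38.1 dB, 145.5°; ω = 112: -63.5 dB, 112.7°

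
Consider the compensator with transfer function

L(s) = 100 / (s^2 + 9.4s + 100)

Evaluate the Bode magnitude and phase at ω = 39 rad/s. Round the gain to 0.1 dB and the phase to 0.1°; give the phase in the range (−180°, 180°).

-23.3 dB, -165.5°

At s = jω = j39:
quadratic: (j39)² + 9.4·j39 + 100 = -1421 + j366.6 → |·| ≈ 1467.5, ∠ ≈ 165.53°
|L| = 100 / 1467.5 ≈ 0.068143
Gain = 20 log₁₀(0.068143) ≈ -23.33 dB
∠L = 0.00° − 165.53° = -165.53°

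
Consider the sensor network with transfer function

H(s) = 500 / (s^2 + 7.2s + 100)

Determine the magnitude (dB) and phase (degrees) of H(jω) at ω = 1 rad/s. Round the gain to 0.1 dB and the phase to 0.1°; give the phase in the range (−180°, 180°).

14.0 dB, -4.2°

At s = jω = j1:
quadratic: (j1)² + 7.2·j1 + 100 = 99 + j7.2 → |·| ≈ 99.261, ∠ ≈ 4.16°
|H| = 500 / 99.261 ≈ 5.0372
Gain = 20 log₁₀(5.0372) ≈ 14.04 dB
∠H = 0.00° − 4.16° = -4.16°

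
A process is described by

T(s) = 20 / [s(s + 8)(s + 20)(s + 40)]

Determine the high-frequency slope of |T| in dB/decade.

Each pole contributes −20 dB/decade at high frequency; each zero contributes +20 dB/decade.
Net: 0 zero(s) − 4 pole(s) → -80 dB/decade.

-80 dB/decade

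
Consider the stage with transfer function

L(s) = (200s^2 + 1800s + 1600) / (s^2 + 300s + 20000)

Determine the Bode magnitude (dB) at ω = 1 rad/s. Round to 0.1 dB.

Substitute s = j1:
Numerator: 200(j1)^2 + 1800(j1) + 1600 = 1400 + j1800
Denominator: (j1)^2 + 300(j1) + 20000 = 19999 + j300
|N| = √(1400² + 1800²) ≈ 2280.4, ∠N ≈ 52.13°
|D| = √(19999² + 300²) ≈ 20001, ∠D ≈ 0.86°
|L| = 2280.4 / 20001 ≈ 0.11401
Gain = 20 log₁₀(0.11401) ≈ -18.86 dB

-18.9 dB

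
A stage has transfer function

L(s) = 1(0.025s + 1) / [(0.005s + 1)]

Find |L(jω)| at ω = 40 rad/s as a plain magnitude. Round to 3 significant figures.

At ω = 40 rad/s:
zero (1 + j40·0.025) = 1 + j1 → |·| ≈ 1.4142, ∠ ≈ 45.00°
pole (1 + j40·0.005) = 1 + j0.2 → |·| ≈ 1.0198, ∠ ≈ 11.31°
|L| = 1 · 1.4142 / (1.0198) ≈ 1.3867

1.39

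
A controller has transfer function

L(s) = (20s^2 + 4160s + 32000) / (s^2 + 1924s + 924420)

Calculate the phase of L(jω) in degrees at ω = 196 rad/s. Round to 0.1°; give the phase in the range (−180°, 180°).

Substitute s = j196:
Numerator: 20(j196)^2 + 4160(j196) + 32000 = -736320 + j815360
Denominator: (j196)^2 + 1924(j196) + 924420 = 886004 + j377104
|N| = √(736320² + 815360²) ≈ 1.0986e+06, ∠N ≈ 132.08°
|D| = √(886004² + 377104²) ≈ 9.6292e+05, ∠D ≈ 23.06°
∠L = 132.08° − 23.06° = 109.02°

109.0°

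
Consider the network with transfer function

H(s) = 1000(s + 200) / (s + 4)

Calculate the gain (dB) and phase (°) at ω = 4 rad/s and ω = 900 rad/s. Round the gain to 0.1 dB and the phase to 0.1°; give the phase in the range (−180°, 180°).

At s = jω = j4:
zero (s+200): 200 + j4 → |·| = √(200²+4²) = √40016 ≈ 200.04, ∠ = arctan(4/200) ≈ 1.15°
pole (s+4): 4 + j4 → |·| = √(4²+4²) = √32 ≈ 5.6569, ∠ = arctan(4/4) ≈ 45.00°
|H| = 1000 · 200.04 / 5.6569 ≈ 35362
Gain = 20 log₁₀(35362) ≈ 90.97 dB
∠H = 1.15° − 45.00° = -43.85°

At s = jω = j900:
zero (s+200): 200 + j900 → |·| = √(200²+900²) = √850000 ≈ 921.95, ∠ = arctan(900/200) ≈ 77.47°
pole (s+4): 4 + j900 → |·| = √(4²+900²) = √810016 ≈ 900.01, ∠ = arctan(900/4) ≈ 89.75°
|H| = 1000 · 921.95 / 900.01 ≈ 1024.4
Gain = 20 log₁₀(1024.4) ≈ 60.21 dB
∠H = 77.47° − 89.75° = -12.28°

ω = 4: 91.0 dB, -43.9°; ω = 900: 60.2 dB, -12.3°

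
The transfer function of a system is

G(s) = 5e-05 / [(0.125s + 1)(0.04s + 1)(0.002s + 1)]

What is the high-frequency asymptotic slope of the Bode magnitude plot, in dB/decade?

Each pole contributes −20 dB/decade at high frequency; each zero contributes +20 dB/decade.
Net: 0 zero(s) − 3 pole(s) → -60 dB/decade.

-60 dB/decade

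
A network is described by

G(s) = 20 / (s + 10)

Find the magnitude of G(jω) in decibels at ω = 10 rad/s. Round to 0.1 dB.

3.0 dB

Substitute s = j10:
Numerator: 20 = 20 + j0
Denominator: (j10) + 10 = 10 + j10
|N| = √(20² + 0²) ≈ 20, ∠N ≈ 0.00°
|D| = √(10² + 10²) ≈ 14.142, ∠D ≈ 45.00°
|G| = 20 / 14.142 ≈ 1.4142
Gain = 20 log₁₀(1.4142) ≈ 3.01 dB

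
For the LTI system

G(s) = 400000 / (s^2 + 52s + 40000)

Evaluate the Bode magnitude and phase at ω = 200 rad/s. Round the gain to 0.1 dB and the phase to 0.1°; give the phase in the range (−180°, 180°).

At s = jω = j200:
quadratic: (j200)² + 52·j200 + 40000 = 0 + j10400 → |·| ≈ 10400, ∠ ≈ 90.00°
|G| = 400000 / 10400 ≈ 38.462
Gain = 20 log₁₀(38.462) ≈ 31.70 dB
∠G = 0.00° − 90.00° = -90.00°

31.7 dB, -90.0°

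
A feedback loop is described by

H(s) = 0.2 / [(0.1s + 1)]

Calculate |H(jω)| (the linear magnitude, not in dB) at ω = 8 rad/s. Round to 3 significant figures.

At ω = 8 rad/s:
pole (1 + j8·0.1) = 1 + j0.8 → |·| ≈ 1.2806, ∠ ≈ 38.66°
|H| = 0.2 · 1 / (1.2806) ≈ 0.15618

0.156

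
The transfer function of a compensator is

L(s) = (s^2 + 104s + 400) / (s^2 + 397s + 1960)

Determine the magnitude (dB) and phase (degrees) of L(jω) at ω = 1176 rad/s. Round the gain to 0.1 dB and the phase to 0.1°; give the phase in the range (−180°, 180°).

Substitute s = j1176:
Numerator: (j1176)^2 + 104(j1176) + 400 = -1382576 + j122304
Denominator: (j1176)^2 + 397(j1176) + 1960 = -1381016 + j466872
|N| = √(1382576² + 122304²) ≈ 1.388e+06, ∠N ≈ 174.94°
|D| = √(1381016² + 466872²) ≈ 1.4578e+06, ∠D ≈ 161.32°
|L| = 1.388e+06 / 1.4578e+06 ≈ 0.95212
Gain = 20 log₁₀(0.95212) ≈ -0.43 dB
∠L = 174.94° − 161.32° = 13.62°

-0.4 dB, 13.6°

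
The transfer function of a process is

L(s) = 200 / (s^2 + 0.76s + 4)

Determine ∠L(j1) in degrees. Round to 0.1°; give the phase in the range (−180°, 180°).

-14.2°

At s = jω = j1:
quadratic: (j1)² + 0.76·j1 + 4 = 3 + j0.76 → |·| ≈ 3.0948, ∠ ≈ 14.22°
∠L = 0.00° − 14.22° = -14.22°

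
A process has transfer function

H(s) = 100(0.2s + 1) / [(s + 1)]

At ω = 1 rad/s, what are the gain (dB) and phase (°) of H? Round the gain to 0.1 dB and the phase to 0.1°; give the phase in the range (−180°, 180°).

At ω = 1 rad/s:
zero (1 + j1·0.2) = 1 + j0.2 → |·| ≈ 1.0198, ∠ ≈ 11.31°
pole (1 + j1·1) = 1 + j1 → |·| ≈ 1.4142, ∠ ≈ 45.00°
|H| = 100 · 1.0198 / (1.4142) ≈ 72.111
Gain = 20 log₁₀(72.111) ≈ 37.16 dB
∠H = (11.31°) − (45.00°) = -33.69°

37.2 dB, -33.7°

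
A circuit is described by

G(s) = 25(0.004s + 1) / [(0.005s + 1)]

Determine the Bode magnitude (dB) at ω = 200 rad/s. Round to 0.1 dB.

27.1 dB

At ω = 200 rad/s:
zero (1 + j200·0.004) = 1 + j0.8 → |·| ≈ 1.2806, ∠ ≈ 38.66°
pole (1 + j200·0.005) = 1 + j1 → |·| ≈ 1.4142, ∠ ≈ 45.00°
|G| = 25 · 1.2806 / (1.4142) ≈ 22.638
Gain = 20 log₁₀(22.638) ≈ 27.10 dB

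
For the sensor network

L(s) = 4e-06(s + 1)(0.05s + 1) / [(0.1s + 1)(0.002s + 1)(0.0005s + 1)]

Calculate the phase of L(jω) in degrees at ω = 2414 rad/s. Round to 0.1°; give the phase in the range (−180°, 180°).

At ω = 2414 rad/s:
zero (1 + j2414·1) = 1 + j2414 → |·| ≈ 2414, ∠ ≈ 89.98°
zero (1 + j2414·0.05) = 1 + j120.7 → |·| ≈ 120.7, ∠ ≈ 89.53°
pole (1 + j2414·0.1) = 1 + j241.4 → |·| ≈ 241.4, ∠ ≈ 89.76°
pole (1 + j2414·0.002) = 1 + j4.828 → |·| ≈ 4.9305, ∠ ≈ 78.30°
pole (1 + j2414·0.0005) = 1 + j1.207 → |·| ≈ 1.5674, ∠ ≈ 50.36°
∠L = (89.98° + 89.53°) − (89.76° + 78.30° + 50.36°) = -38.91°

-38.9°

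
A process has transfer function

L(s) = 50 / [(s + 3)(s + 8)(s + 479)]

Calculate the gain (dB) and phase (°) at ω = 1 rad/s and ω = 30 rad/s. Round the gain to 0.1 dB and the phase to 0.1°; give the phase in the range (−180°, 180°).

At s = jω = j1:
pole (s+3): 3 + j1 → |·| = √(3²+1²) = √10 ≈ 3.1623, ∠ = arctan(1/3) ≈ 18.43°
pole (s+8): 8 + j1 → |·| = √(8²+1²) = √65 ≈ 8.0623, ∠ = arctan(1/8) ≈ 7.13°
pole (s+479): 479 + j1 → |·| = √(479²+1²) = √229442 ≈ 479, ∠ = arctan(1/479) ≈ 0.12°
|L| = 50 / 12212 ≈ 0.0040943
Gain = 20 log₁₀(0.0040943) ≈ -47.76 dB
∠L = 0.00° − 25.68° = -25.68°

At s = jω = j30:
pole (s+3): 3 + j30 → |·| = √(3²+30²) = √909 ≈ 30.15, ∠ = arctan(30/3) ≈ 84.29°
pole (s+8): 8 + j30 → |·| = √(8²+30²) = √964 ≈ 31.048, ∠ = arctan(30/8) ≈ 75.07°
pole (s+479): 479 + j30 → |·| = √(479²+30²) = √230341 ≈ 479.94, ∠ = arctan(30/479) ≈ 3.58°
|L| = 50 / 4.4927e+05 ≈ 0.00011129
Gain = 20 log₁₀(0.00011129) ≈ -79.07 dB
∠L = 0.00° − 162.94° = -162.94°

ω = 1: -47.8 dB, -25.7°; ω = 30: -79.1 dB, -162.9°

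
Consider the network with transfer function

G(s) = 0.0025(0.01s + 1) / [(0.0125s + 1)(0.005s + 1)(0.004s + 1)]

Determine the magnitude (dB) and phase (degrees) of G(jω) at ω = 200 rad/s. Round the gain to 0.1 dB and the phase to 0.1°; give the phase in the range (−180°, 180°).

-58.8 dB, -88.4°

At ω = 200 rad/s:
zero (1 + j200·0.01) = 1 + j2 → |·| ≈ 2.2361, ∠ ≈ 63.43°
pole (1 + j200·0.0125) = 1 + j2.5 → |·| ≈ 2.6926, ∠ ≈ 68.20°
pole (1 + j200·0.005) = 1 + j1 → |·| ≈ 1.4142, ∠ ≈ 45.00°
pole (1 + j200·0.004) = 1 + j0.8 → |·| ≈ 1.2806, ∠ ≈ 38.66°
|G| = 0.0025 · 2.2361 / (2.6926 · 1.4142 · 1.2806) ≈ 0.0011464
Gain = 20 log₁₀(0.0011464) ≈ -58.81 dB
∠G = (63.43°) − (68.20° + 45.00° + 38.66°) = -88.43°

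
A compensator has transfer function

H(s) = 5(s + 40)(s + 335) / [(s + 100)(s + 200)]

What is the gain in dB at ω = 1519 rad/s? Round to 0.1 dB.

14.1 dB

At s = jω = j1519:
zero (s+40): 40 + j1519 → |·| = √(40²+1519²) = √2308961 ≈ 1519.5, ∠ = arctan(1519/40) ≈ 88.49°
zero (s+335): 335 + j1519 → |·| = √(335²+1519²) = √2419586 ≈ 1555.5, ∠ = arctan(1519/335) ≈ 77.56°
pole (s+100): 100 + j1519 → |·| = √(100²+1519²) = √2317361 ≈ 1522.3, ∠ = arctan(1519/100) ≈ 86.23°
pole (s+200): 200 + j1519 → |·| = √(200²+1519²) = √2347361 ≈ 1532.1, ∠ = arctan(1519/200) ≈ 82.50°
|H| = 5 · 2.3636e+06 / 2.3323e+06 ≈ 5.0671
Gain = 20 log₁₀(5.0671) ≈ 14.10 dB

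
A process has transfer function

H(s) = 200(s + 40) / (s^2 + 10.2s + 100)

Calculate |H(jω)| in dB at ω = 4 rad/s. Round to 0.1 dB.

38.7 dB

At s = jω = j4:
zero (s+40): 40 + j4 → |·| = √(40²+4²) = √1616 ≈ 40.2, ∠ = arctan(4/40) ≈ 5.71°
quadratic: (j4)² + 10.2·j4 + 100 = 84 + j40.8 → |·| ≈ 93.384, ∠ ≈ 25.91°
|H| = 200 · 40.2 / 93.384 ≈ 86.096
Gain = 20 log₁₀(86.096) ≈ 38.70 dB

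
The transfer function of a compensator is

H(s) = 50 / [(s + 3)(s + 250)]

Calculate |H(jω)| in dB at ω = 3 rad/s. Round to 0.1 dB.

-26.5 dB

At s = jω = j3:
pole (s+3): 3 + j3 → |·| = √(3²+3²) = √18 ≈ 4.2426, ∠ = arctan(3/3) ≈ 45.00°
pole (s+250): 250 + j3 → |·| = √(250²+3²) = √62509 ≈ 250.02, ∠ = arctan(3/250) ≈ 0.69°
|H| = 50 / 1060.7 ≈ 0.047139
Gain = 20 log₁₀(0.047139) ≈ -26.53 dB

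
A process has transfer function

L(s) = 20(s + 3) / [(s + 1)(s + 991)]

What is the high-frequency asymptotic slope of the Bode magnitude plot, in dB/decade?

Each pole contributes −20 dB/decade at high frequency; each zero contributes +20 dB/decade.
Net: 1 zero(s) − 2 pole(s) → -20 dB/decade.

-20 dB/decade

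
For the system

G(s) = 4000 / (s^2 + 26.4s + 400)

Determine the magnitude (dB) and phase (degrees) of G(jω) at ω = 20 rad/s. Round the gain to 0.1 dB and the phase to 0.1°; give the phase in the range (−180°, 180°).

17.6 dB, -90.0°

At s = jω = j20:
quadratic: (j20)² + 26.4·j20 + 400 = 0 + j528 → |·| ≈ 528, ∠ ≈ 90.00°
|G| = 4000 / 528 ≈ 7.5758
Gain = 20 log₁₀(7.5758) ≈ 17.59 dB
∠G = 0.00° − 90.00° = -90.00°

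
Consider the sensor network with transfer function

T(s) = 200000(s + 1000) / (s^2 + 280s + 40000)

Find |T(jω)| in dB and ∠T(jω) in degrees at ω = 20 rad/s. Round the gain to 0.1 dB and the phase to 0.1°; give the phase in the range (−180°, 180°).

74.0 dB, -6.9°

At s = jω = j20:
zero (s+1000): 1000 + j20 → |·| = √(1000²+20²) = √1000400 ≈ 1000.2, ∠ = arctan(20/1000) ≈ 1.15°
quadratic: (j20)² + 280·j20 + 40000 = 39600 + j5600 → |·| ≈ 39994, ∠ ≈ 8.05°
|T| = 200000 · 1000.2 / 39994 ≈ 5001.8
Gain = 20 log₁₀(5001.8) ≈ 73.98 dB
∠T = 1.15° − 8.05° = -6.90°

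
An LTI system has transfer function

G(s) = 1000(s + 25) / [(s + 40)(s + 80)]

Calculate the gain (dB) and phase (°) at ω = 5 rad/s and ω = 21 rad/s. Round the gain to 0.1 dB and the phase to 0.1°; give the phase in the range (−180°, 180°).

At s = jω = j5:
zero (s+25): 25 + j5 → |·| = √(25²+5²) = √650 ≈ 25.495, ∠ = arctan(5/25) ≈ 11.31°
pole (s+40): 40 + j5 → |·| = √(40²+5²) = √1625 ≈ 40.311, ∠ = arctan(5/40) ≈ 7.13°
pole (s+80): 80 + j5 → |·| = √(80²+5²) = √6425 ≈ 80.156, ∠ = arctan(5/80) ≈ 3.58°
|G| = 1000 · 25.495 / 3231.2 ≈ 7.8903
Gain = 20 log₁₀(7.8903) ≈ 17.94 dB
∠G = 11.31° − 10.71° = 0.60°

At s = jω = j21:
zero (s+25): 25 + j21 → |·| = √(25²+21²) = √1066 ≈ 32.65, ∠ = arctan(21/25) ≈ 40.03°
pole (s+40): 40 + j21 → |·| = √(40²+21²) = √2041 ≈ 45.177, ∠ = arctan(21/40) ≈ 27.70°
pole (s+80): 80 + j21 → |·| = √(80²+21²) = √6841 ≈ 82.71, ∠ = arctan(21/80) ≈ 14.71°
|G| = 1000 · 32.65 / 3736.6 ≈ 8.7379
Gain = 20 log₁₀(8.7379) ≈ 18.83 dB
∠G = 40.03° − 42.41° = -2.38°

ω = 5: 17.9 dB, 0.6°; ω = 21: 18.8 dB, -2.4°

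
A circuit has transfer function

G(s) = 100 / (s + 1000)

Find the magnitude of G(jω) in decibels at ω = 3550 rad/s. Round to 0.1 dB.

Substitute s = j3550:
Numerator: 100 = 100 + j0
Denominator: (j3550) + 1000 = 1000 + j3550
|N| = √(100² + 0²) ≈ 100, ∠N ≈ 0.00°
|D| = √(1000² + 3550²) ≈ 3688.2, ∠D ≈ 74.27°
|G| = 100 / 3688.2 ≈ 0.027113
Gain = 20 log₁₀(0.027113) ≈ -31.34 dB

-31.3 dB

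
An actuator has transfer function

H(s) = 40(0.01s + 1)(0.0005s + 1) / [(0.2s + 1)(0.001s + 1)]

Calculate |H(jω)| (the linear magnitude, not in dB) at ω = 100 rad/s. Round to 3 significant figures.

At ω = 100 rad/s:
zero (1 + j100·0.01) = 1 + j1 → |·| ≈ 1.4142, ∠ ≈ 45.00°
zero (1 + j100·0.0005) = 1 + j0.05 → |·| ≈ 1.0012, ∠ ≈ 2.86°
pole (1 + j100·0.2) = 1 + j20 → |·| ≈ 20.025, ∠ ≈ 87.14°
pole (1 + j100·0.001) = 1 + j0.1 → |·| ≈ 1.005, ∠ ≈ 5.71°
|H| = 40 · 1.4142 · 1.0012 / (20.025 · 1.005) ≈ 2.8142

2.81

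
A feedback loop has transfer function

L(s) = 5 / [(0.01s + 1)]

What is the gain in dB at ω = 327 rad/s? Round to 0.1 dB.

3.3 dB

At ω = 327 rad/s:
pole (1 + j327·0.01) = 1 + j3.27 → |·| ≈ 3.4195, ∠ ≈ 73.00°
|L| = 5 · 1 / (3.4195) ≈ 1.4622
Gain = 20 log₁₀(1.4622) ≈ 3.30 dB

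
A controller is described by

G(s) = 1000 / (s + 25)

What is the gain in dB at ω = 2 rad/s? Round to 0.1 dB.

32.0 dB

Substitute s = j2:
Numerator: 1000 = 1000 + j0
Denominator: (j2) + 25 = 25 + j2
|N| = √(1000² + 0²) ≈ 1000, ∠N ≈ 0.00°
|D| = √(25² + 2²) ≈ 25.08, ∠D ≈ 4.57°
|G| = 1000 / 25.08 ≈ 39.872
Gain = 20 log₁₀(39.872) ≈ 32.01 dB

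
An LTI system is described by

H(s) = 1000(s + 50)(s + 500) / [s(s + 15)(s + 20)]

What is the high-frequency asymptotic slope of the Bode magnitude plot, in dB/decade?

Each pole contributes −20 dB/decade at high frequency; each zero contributes +20 dB/decade.
Net: 2 zero(s) − 3 pole(s) → -20 dB/decade.

-20 dB/decade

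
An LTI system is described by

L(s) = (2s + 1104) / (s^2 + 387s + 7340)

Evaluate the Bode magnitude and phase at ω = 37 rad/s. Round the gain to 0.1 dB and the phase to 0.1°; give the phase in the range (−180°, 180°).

Substitute s = j37:
Numerator: 2(j37) + 1104 = 1104 + j74
Denominator: (j37)^2 + 387(j37) + 7340 = 5971 + j14319
|N| = √(1104² + 74²) ≈ 1106.5, ∠N ≈ 3.83°
|D| = √(5971² + 14319²) ≈ 15514, ∠D ≈ 67.36°
|L| = 1106.5 / 15514 ≈ 0.071323
Gain = 20 log₁₀(0.071323) ≈ -22.94 dB
∠L = 3.83° − 67.36° = -63.53°

-22.9 dB, -63.5°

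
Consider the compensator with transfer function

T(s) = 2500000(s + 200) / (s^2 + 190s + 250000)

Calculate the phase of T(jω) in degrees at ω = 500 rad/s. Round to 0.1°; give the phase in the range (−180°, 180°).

-21.8°

At s = jω = j500:
zero (s+200): 200 + j500 → |·| = √(200²+500²) = √290000 ≈ 538.52, ∠ = arctan(500/200) ≈ 68.20°
quadratic: (j500)² + 190·j500 + 250000 = 0 + j95000 → |·| ≈ 95000, ∠ ≈ 90.00°
∠T = 68.20° − 90.00° = -21.80°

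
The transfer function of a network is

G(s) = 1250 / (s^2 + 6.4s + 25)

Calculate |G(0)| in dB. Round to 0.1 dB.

G(0) = 1250 / 25 = 50
20 log₁₀(50) ≈ 33.98 dB

34.0 dB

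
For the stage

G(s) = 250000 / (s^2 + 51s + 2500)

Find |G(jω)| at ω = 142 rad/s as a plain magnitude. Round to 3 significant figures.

13.1

At s = jω = j142:
quadratic: (j142)² + 51·j142 + 2500 = -17664 + j7242 → |·| ≈ 19091, ∠ ≈ 157.71°
|G| = 250000 / 19091 ≈ 13.095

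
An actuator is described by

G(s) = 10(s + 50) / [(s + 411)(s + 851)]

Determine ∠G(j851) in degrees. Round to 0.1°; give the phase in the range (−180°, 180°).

At s = jω = j851:
zero (s+50): 50 + j851 → |·| = √(50²+851²) = √726701 ≈ 852.47, ∠ = arctan(851/50) ≈ 86.64°
pole (s+411): 411 + j851 → |·| = √(411²+851²) = √893122 ≈ 945.05, ∠ = arctan(851/411) ≈ 64.22°
pole (s+851): 851 + j851 → |·| = √(851²+851²) = √1448402 ≈ 1203.5, ∠ = arctan(851/851) ≈ 45.00°
∠G = 86.64° − 109.22° = -22.58°

-22.6°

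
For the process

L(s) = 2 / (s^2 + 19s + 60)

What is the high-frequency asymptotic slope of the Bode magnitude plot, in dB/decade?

Each pole contributes −20 dB/decade at high frequency; each zero contributes +20 dB/decade.
Net: 0 zero(s) − 2 pole(s) → -40 dB/decade.

-40 dB/decade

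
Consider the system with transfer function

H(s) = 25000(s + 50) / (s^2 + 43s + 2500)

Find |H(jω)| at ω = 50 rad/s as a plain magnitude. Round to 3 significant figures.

822

At s = jω = j50:
zero (s+50): 50 + j50 → |·| = √(50²+50²) = √5000 ≈ 70.711, ∠ = arctan(50/50) ≈ 45.00°
quadratic: (j50)² + 43·j50 + 2500 = 0 + j2150 → |·| ≈ 2150, ∠ ≈ 90.00°
|H| = 25000 · 70.711 / 2150 ≈ 822.22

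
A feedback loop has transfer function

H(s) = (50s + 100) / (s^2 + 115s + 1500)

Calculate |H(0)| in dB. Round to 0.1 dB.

H(0) = 100 / 1500 ≈ 0.066667
20 log₁₀(0.066667) ≈ -23.52 dB

-23.5 dB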